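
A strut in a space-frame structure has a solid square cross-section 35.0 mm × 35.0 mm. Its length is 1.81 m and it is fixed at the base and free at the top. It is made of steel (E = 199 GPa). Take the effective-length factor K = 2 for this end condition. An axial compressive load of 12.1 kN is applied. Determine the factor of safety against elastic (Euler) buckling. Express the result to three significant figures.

I = a⁴/12 = 35.0⁴/12 = 1.251×10^5 mm⁴
I = 1.251×10^5 mm⁴ = 1.251×10^-7 m⁴
Effective length L_e = K·L = 2 × 1.81 = 3.620 m
P_cr = π²EI / L_e² = π² × 199×10⁹ × 1.251×10^-7 / 3.620² = 1.874×10^4 N
Factor of safety n = P_cr / P = 18.742 / 12.1 = 1.55

n ≈ 1.55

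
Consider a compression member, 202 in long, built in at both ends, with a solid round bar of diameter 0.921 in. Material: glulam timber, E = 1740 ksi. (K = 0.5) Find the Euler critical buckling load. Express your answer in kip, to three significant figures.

P_cr ≈ 0.0595 kip

I = πd⁴/64 = π×0.921⁴/64 = 3.532×10^-2 in⁴
Effective length L_e = K·L = 0.5 × 202 = 101.0 in
P_cr = π²EI / L_e² = π² × 1740×10³ × 3.532×10^-2 / 101.0² = 59.46 lb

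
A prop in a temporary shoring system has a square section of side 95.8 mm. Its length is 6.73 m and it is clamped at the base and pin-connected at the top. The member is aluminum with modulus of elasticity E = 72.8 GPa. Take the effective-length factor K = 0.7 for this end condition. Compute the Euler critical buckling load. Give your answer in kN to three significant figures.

I = a⁴/12 = 95.8⁴/12 = 7.019×10^6 mm⁴
I = 7.019×10^6 mm⁴ = 7.019×10^-6 m⁴
Effective length L_e = K·L = 0.7 × 6.73 = 4.711 m
P_cr = π²EI / L_e² = π² × 72.8×10⁹ × 7.019×10^-6 / 4.711² = 2.272×10^5 N

P_cr ≈ 227 kN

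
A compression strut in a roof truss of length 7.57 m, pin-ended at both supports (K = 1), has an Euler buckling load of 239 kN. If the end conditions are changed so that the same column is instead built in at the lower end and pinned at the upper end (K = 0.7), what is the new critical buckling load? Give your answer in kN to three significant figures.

P_cr ≈ 488 kN

P_cr ∝ 1/K², so P_cr,new = P_cr,old × (K_old/K_new)² = 239 × (1/0.7)²
= 239 × 2.041 = 488 kN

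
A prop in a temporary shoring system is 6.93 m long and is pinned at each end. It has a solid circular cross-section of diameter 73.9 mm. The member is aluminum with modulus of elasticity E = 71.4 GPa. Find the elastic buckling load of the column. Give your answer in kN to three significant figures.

I = πd⁴/64 = π×73.9⁴/64 = 1.464×10^6 mm⁴
I = 1.464×10^6 mm⁴ = 1.464×10^-6 m⁴
Effective length L_e = K·L = 1 × 6.93 = 6.930 m
P_cr = π²EI / L_e² = π² × 71.4×10⁹ × 1.464×10^-6 / 6.930² = 2.148×10^4 N

P_cr ≈ 21.5 kN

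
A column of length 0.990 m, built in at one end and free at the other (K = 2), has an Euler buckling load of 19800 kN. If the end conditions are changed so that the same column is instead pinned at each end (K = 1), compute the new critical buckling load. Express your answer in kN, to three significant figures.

P_cr ≈ 79200 kN

P_cr ∝ 1/K², so P_cr,new = P_cr,old × (K_old/K_new)² = 19800 × (2/1)²
= 19800 × 4.000 = 79200 kN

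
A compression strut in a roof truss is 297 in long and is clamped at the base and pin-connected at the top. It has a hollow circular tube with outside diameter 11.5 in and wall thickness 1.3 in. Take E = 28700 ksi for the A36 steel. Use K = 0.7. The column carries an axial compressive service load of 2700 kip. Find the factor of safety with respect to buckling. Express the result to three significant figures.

Inner diameter d_i = 11.5 − 2×1.3 = 8.900 in
I = π(d_o⁴ − d_i⁴)/64 = π(11.5⁴ − 8.900⁴)/64 = 550.6 in⁴
Effective length L_e = K·L = 0.7 × 297 = 207.9 in
P_cr = π²EI / L_e² = π² × 28700×10³ × 550.6 / 207.9² = 3.608×10^6 lb
Factor of safety n = P_cr / P = 3608.1 / 2700 = 1.34

n ≈ 1.34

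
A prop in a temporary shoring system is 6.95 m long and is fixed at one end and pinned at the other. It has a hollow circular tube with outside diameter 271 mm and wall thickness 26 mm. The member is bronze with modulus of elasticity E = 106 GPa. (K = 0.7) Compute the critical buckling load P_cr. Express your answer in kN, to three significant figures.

P_cr ≈ 6710 kN

Inner diameter d_i = 271 − 2×26 = 219.0 mm
I = π(d_o⁴ − d_i⁴)/64 = π(271⁴ − 219.0⁴)/64 = 1.518×10^8 mm⁴
I = 1.518×10^8 mm⁴ = 1.518×10^-4 m⁴
Effective length L_e = K·L = 0.7 × 6.95 = 4.865 m
P_cr = π²EI / L_e² = π² × 106×10⁹ × 1.518×10^-4 / 4.865² = 6.712×10^6 N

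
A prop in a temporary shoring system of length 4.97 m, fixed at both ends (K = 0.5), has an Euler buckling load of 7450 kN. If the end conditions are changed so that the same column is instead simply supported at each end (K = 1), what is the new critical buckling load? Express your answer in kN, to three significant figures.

P_cr ≈ 1860 kN

P_cr ∝ 1/K², so P_cr,new = P_cr,old × (K_old/K_new)² = 7450 × (0.5/1)²
= 7450 × 0.2500 = 1860 kN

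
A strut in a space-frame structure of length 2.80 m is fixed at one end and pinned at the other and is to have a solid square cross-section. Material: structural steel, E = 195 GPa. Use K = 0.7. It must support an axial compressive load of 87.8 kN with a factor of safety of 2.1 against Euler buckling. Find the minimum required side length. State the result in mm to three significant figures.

Required P_cr = n·P = 2.1 × 87.8 = 184.4 kN
L_e = K·L = 0.7 × 2.80 = 1.960 m
Required I = P_cr·L_e²/(π²E) = 1.844×10^5 × 1.960² / (π² × 1.95×10^11) = 3.680×10^-7 m⁴
I_req = 3.680×10^5 mm⁴
Solid square: I = a⁴/12  ⇒  a = (12I)^(1/4) = (12×3.680×10^5)^(1/4) = 45.8 mm

a ≈ 45.8 mm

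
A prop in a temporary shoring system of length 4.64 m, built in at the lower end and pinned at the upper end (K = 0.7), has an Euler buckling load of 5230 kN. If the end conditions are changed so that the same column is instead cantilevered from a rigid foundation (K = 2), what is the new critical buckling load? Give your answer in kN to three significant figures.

P_cr ∝ 1/K², so P_cr,new = P_cr,old × (K_old/K_new)² = 5230 × (0.7/2)²
= 5230 × 0.1225 = 641 kN

P_cr ≈ 641 kN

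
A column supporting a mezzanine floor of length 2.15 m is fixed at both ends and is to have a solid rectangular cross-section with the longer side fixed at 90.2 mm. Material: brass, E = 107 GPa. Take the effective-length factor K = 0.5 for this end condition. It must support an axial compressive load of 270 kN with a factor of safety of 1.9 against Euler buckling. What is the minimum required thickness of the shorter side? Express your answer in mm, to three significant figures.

b ≈ 42.1 mm

Required P_cr = n·P = 1.9 × 270 = 513.0 kN
L_e = K·L = 0.5 × 2.15 = 1.075 m
Required I = P_cr·L_e²/(π²E) = 5.130×10^5 × 1.075² / (π² × 1.07×10^11) = 5.614×10^-7 m⁴
I_req = 5.614×10^5 mm⁴
Rectangle, weak axis: I_min = h·b³/12 with h = 90.2 mm fixed  ⇒  b = (12I/h)^(1/3) = 42.1 mm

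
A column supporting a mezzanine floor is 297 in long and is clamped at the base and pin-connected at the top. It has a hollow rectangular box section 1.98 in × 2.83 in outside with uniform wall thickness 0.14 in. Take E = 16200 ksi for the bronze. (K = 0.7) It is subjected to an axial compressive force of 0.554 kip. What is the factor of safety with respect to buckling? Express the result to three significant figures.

Inner dimensions: h_i = 2.83 − 2×0.14 = 2.550 in, b_i = 1.98 − 2×0.14 = 1.700 in
Weak-axis I_min = (h_o·b_o³ − h_i·b_i³)/12 with b_o = 1.98, b_i = 1.700 in (shorter outer/inner sides).
I_min = (2.83×1.98³ − 2.550×1.700³)/12 = 0.7866 in⁴
Effective length L_e = K·L = 0.7 × 297 = 207.9 in
P_cr = π²EI / L_e² = π² × 16200×10³ × 0.7866 / 207.9² = 2.910×10^3 lb
Factor of safety n = P_cr / P = 2.9098 / 0.554 = 5.25

n ≈ 5.25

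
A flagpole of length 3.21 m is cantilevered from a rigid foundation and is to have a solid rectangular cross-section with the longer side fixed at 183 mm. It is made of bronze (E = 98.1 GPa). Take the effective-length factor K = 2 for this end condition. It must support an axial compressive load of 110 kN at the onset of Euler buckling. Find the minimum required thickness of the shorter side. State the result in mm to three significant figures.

b ≈ 67.5 mm

L_e = K·L = 2 × 3.21 = 6.420 m
Required I = P_cr·L_e²/(π²E) = 1.100×10^5 × 6.420² / (π² × 9.81×10^10) = 4.683×10^-6 m⁴
I_req = 4.683×10^6 mm⁴
Rectangle, weak axis: I_min = h·b³/12 with h = 183 mm fixed  ⇒  b = (12I/h)^(1/3) = 67.5 mm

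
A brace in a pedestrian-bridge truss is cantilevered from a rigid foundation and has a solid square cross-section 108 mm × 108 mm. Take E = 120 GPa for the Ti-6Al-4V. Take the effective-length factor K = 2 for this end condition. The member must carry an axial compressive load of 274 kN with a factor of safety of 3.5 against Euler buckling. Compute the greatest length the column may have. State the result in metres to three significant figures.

L_max ≈ 1.87 m

I = a⁴/12 = 108⁴/12 = 1.134×10^7 mm⁴
I = 1.134×10^-5 m⁴
Required critical load P_cr = n·P = 3.5 × 274 = 959.0 kN = 9.590×10^5 N
From P_cr = π²EI/(K·L)²:  L = (1/K)·√(π²EI/P_cr) = (1/2)·√(π²×1.20×10^11×1.134×10^-5/9.590×10^5)
L = 1.87 m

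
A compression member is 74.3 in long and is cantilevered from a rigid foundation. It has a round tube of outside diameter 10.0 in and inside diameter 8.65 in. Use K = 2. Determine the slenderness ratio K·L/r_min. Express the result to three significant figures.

λ ≈ 45.0

d_o = 10.0 in, d_i = 8.65 in
I = π(d_o⁴ − d_i⁴)/64 = π(10.0⁴ − 8.650⁴)/64 = 216.1 in⁴
A = 19.77 in²;  r_min = √(I/A) = √(216.1/19.77) = 3.306 in
L_e = K·L = 2 × 74.3 = 148.6 in
λ = L_e / r_min = 148.60 / 3.306 = 45.0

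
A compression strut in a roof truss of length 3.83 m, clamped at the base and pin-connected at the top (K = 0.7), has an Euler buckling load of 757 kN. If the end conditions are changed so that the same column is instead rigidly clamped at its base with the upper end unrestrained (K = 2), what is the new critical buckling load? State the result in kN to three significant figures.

P_cr ∝ 1/K², so P_cr,new = P_cr,old × (K_old/K_new)² = 757 × (0.7/2)²
= 757 × 0.1225 = 92.7 kN

P_cr ≈ 92.7 kN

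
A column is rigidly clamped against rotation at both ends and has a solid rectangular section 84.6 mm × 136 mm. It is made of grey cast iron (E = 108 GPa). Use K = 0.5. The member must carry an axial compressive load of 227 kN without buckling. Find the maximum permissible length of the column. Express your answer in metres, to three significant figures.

L_max ≈ 11.4 m

Buckling occurs about the weak axis: I_min = h·b³/12 with b = 84.6 mm (the shorter side).
I_min = 136×84.6³/12 = 6.862×10^6 mm⁴
I = 6.862×10^-6 m⁴
At the buckling limit P_cr = P = 2.270×10^5 N
From P_cr = π²EI/(K·L)²:  L = (1/K)·√(π²EI/P_cr) = (1/0.5)·√(π²×1.08×10^11×6.862×10^-6/2.270×10^5)
L = 11.4 m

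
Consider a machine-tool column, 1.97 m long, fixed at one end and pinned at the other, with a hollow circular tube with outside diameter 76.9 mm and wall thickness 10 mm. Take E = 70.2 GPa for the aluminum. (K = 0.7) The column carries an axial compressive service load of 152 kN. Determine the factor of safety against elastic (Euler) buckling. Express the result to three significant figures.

Inner diameter d_i = 76.9 − 2×10 = 56.90 mm
I = π(d_o⁴ − d_i⁴)/64 = π(76.9⁴ − 56.90⁴)/64 = 1.202×10^6 mm⁴
I = 1.202×10^6 mm⁴ = 1.202×10^-6 m⁴
Effective length L_e = K·L = 0.7 × 1.97 = 1.379 m
P_cr = π²EI / L_e² = π² × 70.2×10⁹ × 1.202×10^-6 / 1.379² = 4.380×10^5 N
Factor of safety n = P_cr / P = 437.97 / 152 = 2.88

n ≈ 2.88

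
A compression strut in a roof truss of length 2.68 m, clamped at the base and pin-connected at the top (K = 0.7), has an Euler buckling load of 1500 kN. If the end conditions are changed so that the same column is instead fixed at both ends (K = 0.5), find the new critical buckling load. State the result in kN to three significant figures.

P_cr ∝ 1/K², so P_cr,new = P_cr,old × (K_old/K_new)² = 1500 × (0.7/0.5)²
= 1500 × 1.960 = 2940 kN

P_cr ≈ 2940 kN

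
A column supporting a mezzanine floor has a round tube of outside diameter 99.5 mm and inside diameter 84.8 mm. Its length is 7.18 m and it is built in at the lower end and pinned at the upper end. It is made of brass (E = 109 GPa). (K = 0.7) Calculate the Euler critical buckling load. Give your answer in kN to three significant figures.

d_o = 99.5 mm, d_i = 84.8 mm
I = π(d_o⁴ − d_i⁴)/64 = π(99.5⁴ − 84.80⁴)/64 = 2.273×10^6 mm⁴
I = 2.273×10^6 mm⁴ = 2.273×10^-6 m⁴
Effective length L_e = K·L = 0.7 × 7.18 = 5.026 m
P_cr = π²EI / L_e² = π² × 109×10⁹ × 2.273×10^-6 / 5.026² = 9.680×10^4 N

P_cr ≈ 96.8 kN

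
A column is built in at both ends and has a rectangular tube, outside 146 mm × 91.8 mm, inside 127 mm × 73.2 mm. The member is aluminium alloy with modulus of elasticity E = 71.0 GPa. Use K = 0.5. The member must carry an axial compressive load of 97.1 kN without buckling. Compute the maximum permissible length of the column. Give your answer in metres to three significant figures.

Weak-axis I_min = (h_o·b_o³ − h_i·b_i³)/12 with b_o = 91.8, b_i = 73.20 mm (shorter outer/inner sides).
I_min = (146×91.8³ − 127.0×73.20³)/12 = 5.261×10^6 mm⁴
I = 5.261×10^-6 m⁴
At the buckling limit P_cr = P = 9.710×10^4 N
From P_cr = π²EI/(K·L)²:  L = (1/K)·√(π²EI/P_cr) = (1/0.5)·√(π²×7.10×10^10×5.261×10^-6/9.710×10^4)
L = 12.3 m

L_max ≈ 12.3 m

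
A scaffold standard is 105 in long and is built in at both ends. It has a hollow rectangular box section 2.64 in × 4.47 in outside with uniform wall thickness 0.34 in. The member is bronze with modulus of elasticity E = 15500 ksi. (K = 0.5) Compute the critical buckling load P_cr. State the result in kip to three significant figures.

P_cr ≈ 248 kip

Inner dimensions: h_i = 4.47 − 2×0.34 = 3.790 in, b_i = 2.64 − 2×0.34 = 1.960 in
Weak-axis I_min = (h_o·b_o³ − h_i·b_i³)/12 with b_o = 2.64, b_i = 1.960 in (shorter outer/inner sides).
I_min = (4.47×2.64³ − 3.790×1.960³)/12 = 4.476 in⁴
Effective length L_e = K·L = 0.5 × 105 = 52.50 in
P_cr = π²EI / L_e² = π² × 15500×10³ × 4.476 / 52.50² = 2.484×10^5 lb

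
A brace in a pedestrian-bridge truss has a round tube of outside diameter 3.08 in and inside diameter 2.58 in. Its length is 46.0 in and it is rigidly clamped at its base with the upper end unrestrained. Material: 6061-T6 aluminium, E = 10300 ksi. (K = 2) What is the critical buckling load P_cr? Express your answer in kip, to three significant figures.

P_cr ≈ 26.9 kip

d_o = 3.08 in, d_i = 2.58 in
I = π(d_o⁴ − d_i⁴)/64 = π(3.08⁴ − 2.580⁴)/64 = 2.243 in⁴
Effective length L_e = K·L = 2 × 46.0 = 92.00 in
P_cr = π²EI / L_e² = π² × 10300×10³ × 2.243 / 92.00² = 2.693×10^4 lb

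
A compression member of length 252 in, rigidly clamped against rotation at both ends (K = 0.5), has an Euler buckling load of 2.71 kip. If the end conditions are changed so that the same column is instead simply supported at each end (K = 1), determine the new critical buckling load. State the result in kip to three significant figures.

P_cr ∝ 1/K², so P_cr,new = P_cr,old × (K_old/K_new)² = 2.71 × (0.5/1)²
= 2.71 × 0.2500 = 0.678 kip

P_cr ≈ 0.678 kip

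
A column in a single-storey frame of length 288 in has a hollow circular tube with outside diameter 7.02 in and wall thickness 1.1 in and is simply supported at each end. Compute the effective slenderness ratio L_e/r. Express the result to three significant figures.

λ ≈ 135

Inner diameter d_i = 7.02 − 2×1.1 = 4.820 in
I = π(d_o⁴ − d_i⁴)/64 = π(7.02⁴ − 4.820⁴)/64 = 92.72 in⁴
A = 20.46 in²;  r_min = √(I/A) = √(92.72/20.46) = 2.129 in
L_e = K·L = 1 × 288 = 288.0 in
λ = L_e / r_min = 288.00 / 2.129 = 135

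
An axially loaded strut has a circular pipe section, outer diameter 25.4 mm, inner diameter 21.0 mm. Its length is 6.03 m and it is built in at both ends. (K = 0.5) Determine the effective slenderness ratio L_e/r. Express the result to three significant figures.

d_o = 25.4 mm, d_i = 21.0 mm
I = π(d_o⁴ − d_i⁴)/64 = π(25.4⁴ − 21.00⁴)/64 = 1.089×10^4 mm⁴
A = 160.3 mm²;  r_min = √(I/A) = √(1.089×10^4/160.3) = 8.239 mm
L_e = K·L = 0.5 × 6.03 m = 3.015 m = 3015.0 mm
λ = L_e / r_min = 3015.0 / 8.239 = 366

λ ≈ 366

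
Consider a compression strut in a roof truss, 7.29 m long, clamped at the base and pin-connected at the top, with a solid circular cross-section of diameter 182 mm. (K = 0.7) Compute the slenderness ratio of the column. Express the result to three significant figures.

λ ≈ 112

I = πd⁴/64 = π×182⁴/64 = 5.386×10^7 mm⁴
A = 2.602×10^4 mm²;  r_min = √(I/A) = √(5.386×10^7/2.602×10^4) = 45.50 mm
L_e = K·L = 0.7 × 7.29 m = 5.103 m = 5103.0 mm
λ = L_e / r_min = 5103.0 / 45.50 = 112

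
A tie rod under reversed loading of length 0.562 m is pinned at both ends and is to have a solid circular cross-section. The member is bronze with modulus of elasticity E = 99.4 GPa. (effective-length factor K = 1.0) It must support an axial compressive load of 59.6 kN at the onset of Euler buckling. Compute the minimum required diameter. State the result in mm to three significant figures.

L_e = K·L = 1 × 0.562 = 0.5620 m
Required I = P_cr·L_e²/(π²E) = 5.960×10^4 × 0.5620² / (π² × 9.94×10^10) = 1.919×10^-8 m⁴
I_req = 1.919×10^4 mm⁴
Solid circle: I = πd⁴/64  ⇒  d = (64I/π)^(1/4) = (64×1.919×10^4/π)^(1/4) = 25.0 mm

d ≈ 25.0 mm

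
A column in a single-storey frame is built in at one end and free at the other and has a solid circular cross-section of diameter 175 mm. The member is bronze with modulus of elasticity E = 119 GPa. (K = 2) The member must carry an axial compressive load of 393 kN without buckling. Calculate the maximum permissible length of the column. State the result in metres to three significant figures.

L_max ≈ 5.86 m

I = πd⁴/64 = π×175⁴/64 = 4.604×10^7 mm⁴
I = 4.604×10^-5 m⁴
At the buckling limit P_cr = P = 3.930×10^5 N
From P_cr = π²EI/(K·L)²:  L = (1/K)·√(π²EI/P_cr) = (1/2)·√(π²×1.19×10^11×4.604×10^-5/3.930×10^5)
L = 5.86 m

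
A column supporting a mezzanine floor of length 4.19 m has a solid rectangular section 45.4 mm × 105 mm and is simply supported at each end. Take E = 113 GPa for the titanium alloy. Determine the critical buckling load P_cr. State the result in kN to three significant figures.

P_cr ≈ 52.0 kN

Buckling occurs about the weak axis: I_min = h·b³/12 with b = 45.4 mm (the shorter side).
I_min = 105×45.4³/12 = 8.188×10^5 mm⁴
I = 8.188×10^5 mm⁴ = 8.188×10^-7 m⁴
Effective length L_e = K·L = 1 × 4.19 = 4.190 m
P_cr = π²EI / L_e² = π² × 113×10⁹ × 8.188×10^-7 / 4.190² = 5.201×10^4 N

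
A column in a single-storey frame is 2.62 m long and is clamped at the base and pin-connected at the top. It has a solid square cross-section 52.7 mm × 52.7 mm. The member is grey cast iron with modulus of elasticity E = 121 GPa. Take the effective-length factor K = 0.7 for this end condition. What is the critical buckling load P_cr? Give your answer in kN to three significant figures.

I = a⁴/12 = 52.7⁴/12 = 6.428×10^5 mm⁴
I = 6.428×10^5 mm⁴ = 6.428×10^-7 m⁴
Effective length L_e = K·L = 0.7 × 2.62 = 1.834 m
P_cr = π²EI / L_e² = π² × 121×10⁹ × 6.428×10^-7 / 1.834² = 2.282×10^5 N

P_cr ≈ 228 kN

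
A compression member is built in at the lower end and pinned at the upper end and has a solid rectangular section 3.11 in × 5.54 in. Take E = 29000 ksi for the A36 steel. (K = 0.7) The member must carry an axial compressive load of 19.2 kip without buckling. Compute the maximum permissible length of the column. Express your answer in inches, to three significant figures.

L_max ≈ 650 in

Buckling occurs about the weak axis: I_min = h·b³/12 with b = 3.11 in (the shorter side).
I_min = 5.54×3.11³/12 = 13.89 in⁴
At the buckling limit P_cr = P = 1.920×10^4 lb
From P_cr = π²EI/(K·L)²:  L = (1/K)·√(π²EI/P_cr) = (1/0.7)·√(π²×2.90×10^7×13.89/1.920×10^4)
L = 650 in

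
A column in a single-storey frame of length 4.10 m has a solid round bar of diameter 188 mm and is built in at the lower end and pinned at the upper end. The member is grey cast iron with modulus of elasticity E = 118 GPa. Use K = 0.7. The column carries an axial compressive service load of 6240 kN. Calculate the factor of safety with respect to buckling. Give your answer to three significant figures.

I = πd⁴/64 = π×188⁴/64 = 6.132×10^7 mm⁴
I = 6.132×10^7 mm⁴ = 6.132×10^-5 m⁴
Effective length L_e = K·L = 0.7 × 4.10 = 2.870 m
P_cr = π²EI / L_e² = π² × 118×10⁹ × 6.132×10^-5 / 2.870² = 8.670×10^6 N
Factor of safety n = P_cr / P = 8670.0 / 6240 = 1.39

n ≈ 1.39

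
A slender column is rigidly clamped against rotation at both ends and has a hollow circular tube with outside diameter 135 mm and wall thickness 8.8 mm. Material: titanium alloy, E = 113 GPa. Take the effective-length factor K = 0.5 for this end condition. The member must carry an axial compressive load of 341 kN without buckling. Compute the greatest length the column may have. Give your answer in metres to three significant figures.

Inner diameter d_i = 135 − 2×8.8 = 117.4 mm
I = π(d_o⁴ − d_i⁴)/64 = π(135⁴ − 117.4⁴)/64 = 6.980×10^6 mm⁴
I = 6.980×10^-6 m⁴
At the buckling limit P_cr = P = 3.410×10^5 N
From P_cr = π²EI/(K·L)²:  L = (1/K)·√(π²EI/P_cr) = (1/0.5)·√(π²×1.13×10^11×6.980×10^-6/3.410×10^5)
L = 9.56 m

L_max ≈ 9.56 m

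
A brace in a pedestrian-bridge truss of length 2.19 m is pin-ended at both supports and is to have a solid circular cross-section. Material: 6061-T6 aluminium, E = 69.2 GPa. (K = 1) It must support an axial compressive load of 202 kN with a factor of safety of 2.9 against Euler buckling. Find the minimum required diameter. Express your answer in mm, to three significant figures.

d ≈ 95.7 mm

Required P_cr = n·P = 2.9 × 202 = 585.8 kN
L_e = K·L = 1 × 2.19 = 2.190 m
Required I = P_cr·L_e²/(π²E) = 5.858×10^5 × 2.190² / (π² × 6.92×10^10) = 4.114×10^-6 m⁴
I_req = 4.114×10^6 mm⁴
Solid circle: I = πd⁴/64  ⇒  d = (64I/π)^(1/4) = (64×4.114×10^6/π)^(1/4) = 95.7 mm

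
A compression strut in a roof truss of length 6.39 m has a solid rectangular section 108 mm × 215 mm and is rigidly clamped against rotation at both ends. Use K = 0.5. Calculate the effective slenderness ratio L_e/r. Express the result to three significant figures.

λ ≈ 102

For a rectangle r_min = b/√12 = 108/√12 = 31.18 mm
L_e = K·L = 0.5 × 6.39 m = 3.195 m = 3195.0 mm
λ = L_e / r_min = 3195.0 / 31.18 = 102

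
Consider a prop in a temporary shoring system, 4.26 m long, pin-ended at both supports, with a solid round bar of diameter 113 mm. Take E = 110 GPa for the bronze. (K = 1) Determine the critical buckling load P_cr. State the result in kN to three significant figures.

P_cr ≈ 479 kN

I = πd⁴/64 = π×113⁴/64 = 8.004×10^6 mm⁴
I = 8.004×10^6 mm⁴ = 8.004×10^-6 m⁴
Effective length L_e = K·L = 1 × 4.26 = 4.260 m
P_cr = π²EI / L_e² = π² × 110×10⁹ × 8.004×10^-6 / 4.260² = 4.788×10^5 N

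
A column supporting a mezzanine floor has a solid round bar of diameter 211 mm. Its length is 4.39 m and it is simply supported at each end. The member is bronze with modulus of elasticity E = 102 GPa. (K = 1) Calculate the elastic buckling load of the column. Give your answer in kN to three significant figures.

P_cr ≈ 5080 kN

I = πd⁴/64 = π×211⁴/64 = 9.730×10^7 mm⁴
I = 9.730×10^7 mm⁴ = 9.730×10^-5 m⁴
Effective length L_e = K·L = 1 × 4.39 = 4.390 m
P_cr = π²EI / L_e² = π² × 102×10⁹ × 9.730×10^-5 / 4.390² = 5.082×10^6 N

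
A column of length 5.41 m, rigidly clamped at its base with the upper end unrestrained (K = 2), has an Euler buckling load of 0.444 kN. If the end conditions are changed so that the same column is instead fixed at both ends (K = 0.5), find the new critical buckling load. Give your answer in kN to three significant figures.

P_cr ≈ 7.10 kN

P_cr ∝ 1/K², so P_cr,new = P_cr,old × (K_old/K_new)² = 0.444 × (2/0.5)²
= 0.444 × 16.00 = 7.10 kN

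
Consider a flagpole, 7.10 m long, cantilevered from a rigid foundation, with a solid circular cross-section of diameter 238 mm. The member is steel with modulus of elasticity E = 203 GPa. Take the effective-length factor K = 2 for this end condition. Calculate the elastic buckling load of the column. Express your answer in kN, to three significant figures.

I = πd⁴/64 = π×238⁴/64 = 1.575×10^8 mm⁴
I = 1.575×10^8 mm⁴ = 1.575×10^-4 m⁴
Effective length L_e = K·L = 2 × 7.10 = 14.20 m
P_cr = π²EI / L_e² = π² × 203×10⁹ × 1.575×10^-4 / 14.20² = 1.565×10^6 N

P_cr ≈ 1560 kN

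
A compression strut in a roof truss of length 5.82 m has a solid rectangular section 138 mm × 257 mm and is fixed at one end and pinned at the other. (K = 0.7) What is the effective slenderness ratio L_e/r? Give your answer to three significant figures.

For a rectangle r_min = b/√12 = 138/√12 = 39.84 mm
L_e = K·L = 0.7 × 5.82 m = 4.074 m = 4074.0 mm
λ = L_e / r_min = 4074.0 / 39.84 = 102

λ ≈ 102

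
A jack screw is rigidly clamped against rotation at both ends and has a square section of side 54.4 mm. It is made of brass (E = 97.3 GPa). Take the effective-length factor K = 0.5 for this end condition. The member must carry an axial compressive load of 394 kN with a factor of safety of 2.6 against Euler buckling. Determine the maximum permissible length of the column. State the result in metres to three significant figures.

I = a⁴/12 = 54.4⁴/12 = 7.298×10^5 mm⁴
I = 7.298×10^-7 m⁴
Required critical load P_cr = n·P = 2.6 × 394 = 1024 kN = 1.024×10^6 N
From P_cr = π²EI/(K·L)²:  L = (1/K)·√(π²EI/P_cr) = (1/0.5)·√(π²×9.73×10^10×7.298×10^-7/1.024×10^6)
L = 1.65 m

L_max ≈ 1.65 m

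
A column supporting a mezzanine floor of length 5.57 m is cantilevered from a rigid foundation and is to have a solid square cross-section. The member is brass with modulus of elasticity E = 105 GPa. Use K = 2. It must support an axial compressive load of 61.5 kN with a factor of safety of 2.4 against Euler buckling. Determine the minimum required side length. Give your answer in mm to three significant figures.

a ≈ 121 mm

Required P_cr = n·P = 2.4 × 61.5 = 147.6 kN
L_e = K·L = 2 × 5.57 = 11.14 m
Required I = P_cr·L_e²/(π²E) = 1.476×10^5 × 11.14² / (π² × 1.05×10^11) = 1.768×10^-5 m⁴
I_req = 1.768×10^7 mm⁴
Solid square: I = a⁴/12  ⇒  a = (12I)^(1/4) = (12×1.768×10^7)^(1/4) = 121 mm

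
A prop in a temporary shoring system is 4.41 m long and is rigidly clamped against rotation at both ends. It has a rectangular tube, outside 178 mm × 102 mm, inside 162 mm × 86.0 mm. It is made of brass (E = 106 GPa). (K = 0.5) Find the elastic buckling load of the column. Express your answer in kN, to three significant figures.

Weak-axis I_min = (h_o·b_o³ − h_i·b_i³)/12 with b_o = 102, b_i = 86.00 mm (shorter outer/inner sides).
I_min = (178×102³ − 162.0×86.00³)/12 = 7.154×10^6 mm⁴
I = 7.154×10^6 mm⁴ = 7.154×10^-6 m⁴
Effective length L_e = K·L = 0.5 × 4.41 = 2.205 m
P_cr = π²EI / L_e² = π² × 106×10⁹ × 7.154×10^-6 / 2.205² = 1.539×10^6 N

P_cr ≈ 1540 kN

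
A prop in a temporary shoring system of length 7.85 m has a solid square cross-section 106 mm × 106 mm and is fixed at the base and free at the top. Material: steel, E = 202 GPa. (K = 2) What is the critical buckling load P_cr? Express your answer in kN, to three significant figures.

I = a⁴/12 = 106⁴/12 = 1.052×10^7 mm⁴
I = 1.052×10^7 mm⁴ = 1.052×10^-5 m⁴
Effective length L_e = K·L = 2 × 7.85 = 15.70 m
P_cr = π²EI / L_e² = π² × 202×10⁹ × 1.052×10^-5 / 15.70² = 8.509×10^4 N

P_cr ≈ 85.1 kN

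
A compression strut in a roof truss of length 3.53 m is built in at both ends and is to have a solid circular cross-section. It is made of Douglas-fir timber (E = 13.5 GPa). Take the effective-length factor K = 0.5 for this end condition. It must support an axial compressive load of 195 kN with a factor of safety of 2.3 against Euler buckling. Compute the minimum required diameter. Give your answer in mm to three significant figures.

d ≈ 121 mm

Required P_cr = n·P = 2.3 × 195 = 448.5 kN
L_e = K·L = 0.5 × 3.53 = 1.765 m
Required I = P_cr·L_e²/(π²E) = 4.485×10^5 × 1.765² / (π² × 1.35×10^10) = 1.049×10^-5 m⁴
I_req = 1.049×10^7 mm⁴
Solid circle: I = πd⁴/64  ⇒  d = (64I/π)^(1/4) = (64×1.049×10^7/π)^(1/4) = 121 mm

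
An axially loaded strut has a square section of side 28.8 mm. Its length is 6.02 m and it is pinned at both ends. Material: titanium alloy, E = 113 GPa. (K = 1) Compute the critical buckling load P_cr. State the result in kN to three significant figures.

I = a⁴/12 = 28.8⁴/12 = 5.733×10^4 mm⁴
I = 5.733×10^4 mm⁴ = 5.733×10^-8 m⁴
Effective length L_e = K·L = 1 × 6.02 = 6.020 m
P_cr = π²EI / L_e² = π² × 113×10⁹ × 5.733×10^-8 / 6.020² = 1.764×10^3 N

P_cr ≈ 1.76 kN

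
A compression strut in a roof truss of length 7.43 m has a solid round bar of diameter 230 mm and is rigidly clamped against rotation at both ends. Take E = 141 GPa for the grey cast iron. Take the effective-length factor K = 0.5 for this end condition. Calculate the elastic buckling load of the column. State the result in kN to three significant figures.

I = πd⁴/64 = π×230⁴/64 = 1.374×10^8 mm⁴
I = 1.374×10^8 mm⁴ = 1.374×10^-4 m⁴
Effective length L_e = K·L = 0.5 × 7.43 = 3.715 m
P_cr = π²EI / L_e² = π² × 141×10⁹ × 1.374×10^-4 / 3.715² = 1.385×10^7 N

P_cr ≈ 13900 kN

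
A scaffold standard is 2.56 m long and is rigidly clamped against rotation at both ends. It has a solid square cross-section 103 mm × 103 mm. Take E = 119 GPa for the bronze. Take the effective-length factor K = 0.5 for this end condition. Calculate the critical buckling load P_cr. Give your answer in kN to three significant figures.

P_cr ≈ 6720 kN

I = a⁴/12 = 103⁴/12 = 9.379×10^6 mm⁴
I = 9.379×10^6 mm⁴ = 9.379×10^-6 m⁴
Effective length L_e = K·L = 0.5 × 2.56 = 1.280 m
P_cr = π²EI / L_e² = π² × 119×10⁹ × 9.379×10^-6 / 1.280² = 6.723×10^6 N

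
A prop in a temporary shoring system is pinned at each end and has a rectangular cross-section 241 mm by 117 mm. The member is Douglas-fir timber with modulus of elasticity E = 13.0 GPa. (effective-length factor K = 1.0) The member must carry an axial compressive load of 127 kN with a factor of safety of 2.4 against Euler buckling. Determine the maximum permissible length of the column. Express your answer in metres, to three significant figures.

Buckling occurs about the weak axis: I_min = h·b³/12 with b = 117 mm (the shorter side).
I_min = 241×117³/12 = 3.217×10^7 mm⁴
I = 3.217×10^-5 m⁴
Required critical load P_cr = n·P = 2.4 × 127 = 304.8 kN = 3.048×10^5 N
From P_cr = π²EI/(K·L)²:  L = (1/K)·√(π²EI/P_cr) = (1/1)·√(π²×1.30×10^10×3.217×10^-5/3.048×10^5)
L = 3.68 m

L_max ≈ 3.68 m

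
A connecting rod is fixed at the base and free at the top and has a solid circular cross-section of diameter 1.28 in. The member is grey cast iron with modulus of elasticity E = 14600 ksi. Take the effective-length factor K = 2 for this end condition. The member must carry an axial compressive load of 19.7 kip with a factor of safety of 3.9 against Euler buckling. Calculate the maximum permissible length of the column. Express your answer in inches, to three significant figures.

L_max ≈ 7.86 in

I = πd⁴/64 = π×1.28⁴/64 = 0.1318 in⁴
Required critical load P_cr = n·P = 3.9 × 19.7 = 76.83 kip = 7.683×10^4 lb
From P_cr = π²EI/(K·L)²:  L = (1/K)·√(π²EI/P_cr) = (1/2)·√(π²×1.46×10^7×0.1318/7.683×10^4)
L = 7.86 in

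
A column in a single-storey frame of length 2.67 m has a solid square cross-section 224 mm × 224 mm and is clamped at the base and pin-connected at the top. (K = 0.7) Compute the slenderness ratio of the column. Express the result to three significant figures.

λ ≈ 28.9

For a square r = a/√12 = 224/√12 = 64.66 mm
L_e = K·L = 0.7 × 2.67 m = 1.869 m = 1869.0 mm
λ = L_e / r_min = 1869.0 / 64.66 = 28.9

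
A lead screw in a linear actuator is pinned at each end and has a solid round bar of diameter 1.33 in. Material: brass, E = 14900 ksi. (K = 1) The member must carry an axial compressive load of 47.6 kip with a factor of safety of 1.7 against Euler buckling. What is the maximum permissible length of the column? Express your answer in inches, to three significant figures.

L_max ≈ 16.7 in

I = πd⁴/64 = π×1.33⁴/64 = 0.1536 in⁴
Required critical load P_cr = n·P = 1.7 × 47.6 = 80.92 kip = 8.092×10^4 lb
From P_cr = π²EI/(K·L)²:  L = (1/K)·√(π²EI/P_cr) = (1/1)·√(π²×1.49×10^7×0.1536/8.092×10^4)
L = 16.7 in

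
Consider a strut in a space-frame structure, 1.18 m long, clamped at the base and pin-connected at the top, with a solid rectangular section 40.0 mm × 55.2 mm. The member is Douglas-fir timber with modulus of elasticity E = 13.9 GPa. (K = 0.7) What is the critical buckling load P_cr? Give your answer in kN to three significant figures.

P_cr ≈ 59.2 kN

Buckling occurs about the weak axis: I_min = h·b³/12 with b = 40.0 mm (the shorter side).
I_min = 55.2×40.0³/12 = 2.944×10^5 mm⁴
I = 2.944×10^5 mm⁴ = 2.944×10^-7 m⁴
Effective length L_e = K·L = 0.7 × 1.18 = 0.8260 m
P_cr = π²EI / L_e² = π² × 13.9×10⁹ × 2.944×10^-7 / 0.8260² = 5.920×10^4 N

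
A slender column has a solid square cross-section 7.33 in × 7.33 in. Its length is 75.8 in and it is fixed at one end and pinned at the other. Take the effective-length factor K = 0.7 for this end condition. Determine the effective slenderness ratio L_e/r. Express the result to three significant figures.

For a square r = a/√12 = 7.33/√12 = 2.116 in
L_e = K·L = 0.7 × 75.8 = 53.06 in
λ = L_e / r_min = 53.060 / 2.116 = 25.1

λ ≈ 25.1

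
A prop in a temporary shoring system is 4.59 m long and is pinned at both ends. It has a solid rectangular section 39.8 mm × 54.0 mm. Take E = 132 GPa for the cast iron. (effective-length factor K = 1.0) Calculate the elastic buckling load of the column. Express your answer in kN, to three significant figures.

P_cr ≈ 17.5 kN

Buckling occurs about the weak axis: I_min = h·b³/12 with b = 39.8 mm (the shorter side).
I_min = 54.0×39.8³/12 = 2.837×10^5 mm⁴
I = 2.837×10^5 mm⁴ = 2.837×10^-7 m⁴
Effective length L_e = K·L = 1 × 4.59 = 4.590 m
P_cr = π²EI / L_e² = π² × 132×10⁹ × 2.837×10^-7 / 4.590² = 1.754×10^4 N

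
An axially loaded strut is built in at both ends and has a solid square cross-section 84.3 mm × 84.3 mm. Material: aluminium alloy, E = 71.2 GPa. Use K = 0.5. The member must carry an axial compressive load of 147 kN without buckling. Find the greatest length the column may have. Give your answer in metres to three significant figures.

I = a⁴/12 = 84.3⁴/12 = 4.209×10^6 mm⁴
I = 4.209×10^-6 m⁴
At the buckling limit P_cr = P = 1.470×10^5 N
From P_cr = π²EI/(K·L)²:  L = (1/K)·√(π²EI/P_cr) = (1/0.5)·√(π²×7.12×10^10×4.209×10^-6/1.470×10^5)
L = 8.97 m

L_max ≈ 8.97 m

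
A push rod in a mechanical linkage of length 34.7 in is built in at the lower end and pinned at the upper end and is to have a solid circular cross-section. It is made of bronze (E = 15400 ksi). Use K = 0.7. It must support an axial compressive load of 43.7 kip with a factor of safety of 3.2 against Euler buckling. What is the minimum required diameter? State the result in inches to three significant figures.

Required P_cr = n·P = 3.2 × 43.7 = 139.8 kip
L_e = K·L = 0.7 × 34.7 = 24.29 in
Required I = P_cr·L_e²/(π²E) = 1.398×10^5 × 24.29² / (π² × 1.54×10^7) = 0.5428 in⁴
Solid circle: I = πd⁴/64  ⇒  d = (64I/π)^(1/4) = (64×0.5428/π)^(1/4) = 1.82 in

d ≈ 1.82 in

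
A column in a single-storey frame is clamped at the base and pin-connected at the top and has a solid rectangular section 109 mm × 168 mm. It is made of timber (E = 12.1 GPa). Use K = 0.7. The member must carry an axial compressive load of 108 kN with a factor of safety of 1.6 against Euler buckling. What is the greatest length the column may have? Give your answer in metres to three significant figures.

L_max ≈ 5.06 m

Buckling occurs about the weak axis: I_min = h·b³/12 with b = 109 mm (the shorter side).
I_min = 168×109³/12 = 1.813×10^7 mm⁴
I = 1.813×10^-5 m⁴
Required critical load P_cr = n·P = 1.6 × 108 = 172.8 kN = 1.728×10^5 N
From P_cr = π²EI/(K·L)²:  L = (1/K)·√(π²EI/P_cr) = (1/0.7)·√(π²×1.21×10^10×1.813×10^-5/1.728×10^5)
L = 5.06 m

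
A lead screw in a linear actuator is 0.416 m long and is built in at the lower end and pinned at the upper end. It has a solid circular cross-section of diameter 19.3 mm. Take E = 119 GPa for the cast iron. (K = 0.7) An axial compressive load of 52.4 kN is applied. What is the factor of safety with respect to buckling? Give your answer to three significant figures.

n ≈ 1.80

I = πd⁴/64 = π×19.3⁴/64 = 6.811×10^3 mm⁴
I = 6.811×10^3 mm⁴ = 6.811×10^-9 m⁴
Effective length L_e = K·L = 0.7 × 0.416 = 0.2912 m
P_cr = π²EI / L_e² = π² × 119×10⁹ × 6.811×10^-9 / 0.2912² = 9.433×10^4 N
Factor of safety n = P_cr / P = 94.333 / 52.4 = 1.80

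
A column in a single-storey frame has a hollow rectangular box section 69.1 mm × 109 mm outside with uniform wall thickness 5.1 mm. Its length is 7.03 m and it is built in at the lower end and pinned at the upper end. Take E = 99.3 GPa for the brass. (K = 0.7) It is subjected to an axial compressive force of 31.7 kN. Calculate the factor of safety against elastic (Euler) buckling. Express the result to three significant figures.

Inner dimensions: h_i = 109 − 2×5.1 = 98.80 mm, b_i = 69.1 − 2×5.1 = 58.90 mm
Weak-axis I_min = (h_o·b_o³ − h_i·b_i³)/12 with b_o = 69.1, b_i = 58.90 mm (shorter outer/inner sides).
I_min = (109×69.1³ − 98.80×58.90³)/12 = 1.315×10^6 mm⁴
I = 1.315×10^6 mm⁴ = 1.315×10^-6 m⁴
Effective length L_e = K·L = 0.7 × 7.03 = 4.921 m
P_cr = π²EI / L_e² = π² × 99.3×10⁹ × 1.315×10^-6 / 4.921² = 5.320×10^4 N
Factor of safety n = P_cr / P = 53.202 / 31.7 = 1.68

n ≈ 1.68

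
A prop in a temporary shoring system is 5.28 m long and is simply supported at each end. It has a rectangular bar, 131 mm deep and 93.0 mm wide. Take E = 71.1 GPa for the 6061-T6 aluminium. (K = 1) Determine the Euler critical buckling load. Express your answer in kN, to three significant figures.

Buckling occurs about the weak axis: I_min = h·b³/12 with b = 93.0 mm (the shorter side).
I_min = 131×93.0³/12 = 8.781×10^6 mm⁴
I = 8.781×10^6 mm⁴ = 8.781×10^-6 m⁴
Effective length L_e = K·L = 1 × 5.28 = 5.280 m
P_cr = π²EI / L_e² = π² × 71.1×10⁹ × 8.781×10^-6 / 5.280² = 2.210×10^5 N

P_cr ≈ 221 kN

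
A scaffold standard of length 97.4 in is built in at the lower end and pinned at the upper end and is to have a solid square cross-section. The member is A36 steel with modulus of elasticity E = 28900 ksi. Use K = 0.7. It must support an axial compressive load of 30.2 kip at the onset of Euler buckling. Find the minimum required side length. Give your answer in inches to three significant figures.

a ≈ 1.56 in

L_e = K·L = 0.7 × 97.4 = 68.18 in
Required I = P_cr·L_e²/(π²E) = 3.020×10^4 × 68.18² / (π² × 2.89×10^7) = 0.4922 in⁴
Solid square: I = a⁴/12  ⇒  a = (12I)^(1/4) = (12×0.4922)^(1/4) = 1.56 in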